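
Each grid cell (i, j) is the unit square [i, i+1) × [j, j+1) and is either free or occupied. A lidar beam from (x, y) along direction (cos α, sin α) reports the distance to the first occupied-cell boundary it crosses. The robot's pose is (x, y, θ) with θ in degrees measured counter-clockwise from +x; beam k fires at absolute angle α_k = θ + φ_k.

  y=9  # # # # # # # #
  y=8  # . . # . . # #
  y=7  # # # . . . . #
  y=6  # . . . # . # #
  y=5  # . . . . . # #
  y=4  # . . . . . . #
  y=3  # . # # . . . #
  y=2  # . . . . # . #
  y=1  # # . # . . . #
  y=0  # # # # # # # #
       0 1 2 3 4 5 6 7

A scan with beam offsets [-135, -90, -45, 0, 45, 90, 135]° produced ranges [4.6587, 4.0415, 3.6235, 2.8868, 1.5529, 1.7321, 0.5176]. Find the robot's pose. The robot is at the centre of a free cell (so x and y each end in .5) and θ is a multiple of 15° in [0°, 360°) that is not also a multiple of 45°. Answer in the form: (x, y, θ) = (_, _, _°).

Enumerate (i+0.5, j+0.5, θ) over the 36 free cells and 16 admissible headings. For each, cast all 7 beams and compare to the given ranges.
  (3.5, 5.5, 285°): beam 1 = 2.8868 ≠ 4.6587 ✗
  (6.5, 2.5, 120°): beam 1 = 0.5176 ≠ 4.6587 ✗
  (2.5, 2.5, 15°): beam 1 = 1.0000 ≠ 4.6587 ✗
  (1.5, 3.5, 15°): beam 1 = 1.0000 ≠ 4.6587 ✗
  …
  (2.5, 4.5, 120°): r_1=4.6587, r_2=4.0415, r_3=3.6235, r_4=2.8868, r_5=1.5529, r_6=1.7321, r_7=0.5176 — all match ✓
Unique over the lattice → pose = (2.5, 4.5, 120°).

(x, y, θ) = (2.5, 4.5, 120°)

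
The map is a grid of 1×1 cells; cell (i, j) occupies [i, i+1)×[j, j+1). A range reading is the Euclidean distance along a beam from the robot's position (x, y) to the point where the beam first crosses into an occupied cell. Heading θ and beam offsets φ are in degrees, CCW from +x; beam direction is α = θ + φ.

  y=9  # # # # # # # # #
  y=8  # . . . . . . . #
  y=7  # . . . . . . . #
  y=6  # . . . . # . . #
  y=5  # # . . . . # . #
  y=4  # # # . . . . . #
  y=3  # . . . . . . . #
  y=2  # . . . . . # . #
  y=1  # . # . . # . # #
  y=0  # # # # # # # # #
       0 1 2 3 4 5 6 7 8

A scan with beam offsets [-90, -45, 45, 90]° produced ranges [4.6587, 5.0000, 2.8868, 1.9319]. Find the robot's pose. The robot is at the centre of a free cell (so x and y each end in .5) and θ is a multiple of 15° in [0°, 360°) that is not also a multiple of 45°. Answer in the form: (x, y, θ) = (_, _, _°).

The pose lattice has 47·16 = 752 candidates. Test each by forward raycasting.
  (3.5, 3.5, 285°): beam 1 = 2.5882 ≠ 4.6587 ✗
  (5.5, 2.5, 240°): beam 1 = 3.0000 ≠ 4.6587 ✗
  (2.5, 7.5, 255°): beam 1 = 1.5529 ≠ 4.6587 ✗
  (3.5, 4.5, 75°): beam 2 = 2.8868 ≠ 5.0000 ✗
  …
  (5.5, 8.5, 285°): r_1=4.6587, r_2=5.0000, r_3=2.8868, r_4=1.9319 — all match ✓
Unique over the lattice → pose = (5.5, 8.5, 285°).

(x, y, θ) = (5.5, 8.5, 285°)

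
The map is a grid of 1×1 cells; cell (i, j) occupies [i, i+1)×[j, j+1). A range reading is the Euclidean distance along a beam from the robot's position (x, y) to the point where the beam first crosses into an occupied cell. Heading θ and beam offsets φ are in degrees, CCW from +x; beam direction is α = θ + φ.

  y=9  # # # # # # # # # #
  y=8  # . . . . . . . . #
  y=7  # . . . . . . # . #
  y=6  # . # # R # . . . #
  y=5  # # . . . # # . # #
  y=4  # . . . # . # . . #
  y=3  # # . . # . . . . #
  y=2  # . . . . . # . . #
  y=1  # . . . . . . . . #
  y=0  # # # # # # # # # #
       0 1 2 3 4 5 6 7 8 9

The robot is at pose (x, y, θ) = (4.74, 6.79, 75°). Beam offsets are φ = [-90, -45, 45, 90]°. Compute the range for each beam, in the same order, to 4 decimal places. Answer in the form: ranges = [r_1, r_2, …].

beam 1: φ=-90°, α=345°
  cosα=0.9659 sinα=-0.2588 | (4,6) | tMaxX 0.2692 tMaxY 3.0523 | tΔX 1.0353 tΔY 3.8637
    t=0.2692 [x] (5,6) — stop
  → r_1 = 0.2692
beam 2: φ=-45°, α=30°
  cosα=0.8660 sinα=0.5000 | (4,6) | tMaxX 0.3002 tMaxY 0.4200 | tΔX 1.1547 tΔY 2.0000
    t=0.3002 [x] (5,6) — stop
  → r_2 = 0.3002
beam 3: φ=45°, α=120°
  cosα=-0.5000 sinα=0.8660 | (4,6) | tMaxX 1.4800 tMaxY 0.2425 | tΔX 2.0000 tΔY 1.1547
    t=0.2425 [y] (4,7)
    t=1.3972 [y] (4,8)
    t=1.4800 [x] (3,8)
    t=2.5519 [y] (3,9) — stop
  → r_3 = 2.5519
beam 4: φ=90°, α=165°
  cosα=-0.9659 sinα=0.2588 | (4,6) | tMaxX 0.7661 tMaxY 0.8114 | tΔX 1.0353 tΔY 3.8637
    t=0.7661 [x] (3,6) — stop
  → r_4 = 0.7661

ranges = [0.2692, 0.3002, 2.5519, 0.7661]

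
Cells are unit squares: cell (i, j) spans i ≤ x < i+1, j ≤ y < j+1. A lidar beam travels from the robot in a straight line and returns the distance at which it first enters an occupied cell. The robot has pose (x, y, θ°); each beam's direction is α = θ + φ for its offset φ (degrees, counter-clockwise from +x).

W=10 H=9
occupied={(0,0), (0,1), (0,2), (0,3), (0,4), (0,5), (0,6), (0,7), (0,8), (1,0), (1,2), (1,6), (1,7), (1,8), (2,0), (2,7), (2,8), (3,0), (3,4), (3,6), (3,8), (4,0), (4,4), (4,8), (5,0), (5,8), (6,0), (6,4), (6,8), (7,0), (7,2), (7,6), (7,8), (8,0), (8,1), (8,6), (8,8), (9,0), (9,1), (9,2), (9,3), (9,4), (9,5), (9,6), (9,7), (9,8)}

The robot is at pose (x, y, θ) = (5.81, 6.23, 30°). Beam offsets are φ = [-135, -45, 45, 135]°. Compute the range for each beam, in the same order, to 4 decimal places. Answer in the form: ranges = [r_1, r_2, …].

beam 1: φ=-135°, α=255°
  direction (-0.2588, -0.9659); cell (5,6); t to first gridline: x 3.1296, y 0.2381 (then +3.8637 / +1.0353)
    (5,5) via y @ 0.2381
    (5,4) via y @ 1.2734
    (5,3) via y @ 2.3087
    (4,3) via x @ 3.1296
    (4,2) via y @ 3.3439
    (4,1) via y @ 4.3792
    (4,0) via y @ 5.4145  # hit
  → r_1 = 5.4145
beam 2: φ=-45°, α=345°
  direction (0.9659, -0.2588); cell (5,6); t to first gridline: x 0.1967, y 0.8887 (then +1.0353 / +3.8637)
    (6,6) via x @ 0.1967
    (6,5) via y @ 0.8887
    (7,5) via x @ 1.2320
    (8,5) via x @ 2.2673
    (9,5) via x @ 3.3025  # hit
  → r_2 = 3.3025
beam 3: φ=45°, α=75°
  direction (0.2588, 0.9659); cell (5,6); t to first gridline: x 0.7341, y 0.7972 (then +3.8637 / +1.0353)
    (6,6) via x @ 0.7341
    (6,7) via y @ 0.7972
    (6,8) via y @ 1.8324  # hit
  → r_3 = 1.8324
beam 4: φ=135°, α=165°
  direction (-0.9659, 0.2588); cell (5,6); t to first gridline: x 0.8386, y 2.9751 (then +1.0353 / +3.8637)
    (4,6) via x @ 0.8386
    (3,6) via x @ 1.8738  # hit
  → r_4 = 1.8738

ranges = [5.4145, 3.3025, 1.8324, 1.8738]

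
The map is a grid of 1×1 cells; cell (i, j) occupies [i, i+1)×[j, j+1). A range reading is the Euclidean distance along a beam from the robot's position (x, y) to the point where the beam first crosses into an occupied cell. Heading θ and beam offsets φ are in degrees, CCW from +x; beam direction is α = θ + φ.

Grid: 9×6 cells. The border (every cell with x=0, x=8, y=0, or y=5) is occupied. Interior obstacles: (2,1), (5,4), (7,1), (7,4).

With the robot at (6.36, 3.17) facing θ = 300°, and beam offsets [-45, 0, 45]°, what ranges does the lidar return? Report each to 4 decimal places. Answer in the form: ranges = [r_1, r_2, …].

beam 1: φ=-45°, α=255°
  direction (-0.2588, -0.9659); cell (6,3); t to first gridline: x 1.3909, y 0.1760 (then +3.8637 / +1.0353)
    (6,2) via y @ 0.1760
    (6,1) via y @ 1.2113
    (5,1) via x @ 1.3909
    (5,0) via y @ 2.2465  # hit
  → r_1 = 2.2465
beam 2: φ=0°, α=300°
  direction (0.5000, -0.8660); cell (6,3); t to first gridline: x 1.2800, y 0.1963 (then +2.0000 / +1.1547)
    (6,2) via y @ 0.1963
    (7,2) via x @ 1.2800
    (7,1) via y @ 1.3510  # hit
  → r_2 = 1.3510
beam 3: φ=45°, α=345°
  direction (0.9659, -0.2588); cell (6,3); t to first gridline: x 0.6626, y 0.6568 (then +1.0353 / +3.8637)
    (6,2) via y @ 0.6568
    (7,2) via x @ 0.6626
    (8,2) via x @ 1.6979  # hit
  → r_3 = 1.6979

ranges = [2.2465, 1.3510, 1.6979]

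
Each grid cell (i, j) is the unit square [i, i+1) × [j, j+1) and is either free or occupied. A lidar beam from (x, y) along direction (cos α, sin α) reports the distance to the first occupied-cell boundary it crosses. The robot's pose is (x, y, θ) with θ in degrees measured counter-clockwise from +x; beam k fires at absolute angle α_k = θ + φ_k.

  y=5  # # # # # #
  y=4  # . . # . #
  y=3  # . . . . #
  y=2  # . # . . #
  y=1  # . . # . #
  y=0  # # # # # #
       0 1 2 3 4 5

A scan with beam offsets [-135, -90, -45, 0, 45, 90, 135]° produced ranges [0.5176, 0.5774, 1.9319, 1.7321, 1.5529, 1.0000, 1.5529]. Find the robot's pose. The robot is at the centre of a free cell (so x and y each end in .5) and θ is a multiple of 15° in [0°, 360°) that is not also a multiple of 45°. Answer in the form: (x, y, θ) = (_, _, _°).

The pose lattice has 13·16 = 208 candidates. Test each by forward raycasting.
  (2.5, 1.5, 300°): beam 1 = 1.5529 ≠ 0.5176 ✗
  (1.5, 1.5, 75°): beam 1 = 0.5774 ≠ 0.5176 ✗
  (1.5, 2.5, 120°): beam 3 = 2.5882 ≠ 1.9319 ✗
  (3.5, 3.5, 240°): beam 2 = 2.8868 ≠ 0.5774 ✗
  (3.5, 3.5, 120°): beam 1 = 1.5529 ≠ 0.5176 ✗
  …
  (4.5, 2.5, 120°): r_1=0.5176, r_2=0.5774, r_3=1.9319, r_4=1.7321, r_5=1.5529, r_6=1.0000, r_7=1.5529 — all match ✓
Unique over the lattice → pose = (4.5, 2.5, 120°).

(x, y, θ) = (4.5, 2.5, 120°)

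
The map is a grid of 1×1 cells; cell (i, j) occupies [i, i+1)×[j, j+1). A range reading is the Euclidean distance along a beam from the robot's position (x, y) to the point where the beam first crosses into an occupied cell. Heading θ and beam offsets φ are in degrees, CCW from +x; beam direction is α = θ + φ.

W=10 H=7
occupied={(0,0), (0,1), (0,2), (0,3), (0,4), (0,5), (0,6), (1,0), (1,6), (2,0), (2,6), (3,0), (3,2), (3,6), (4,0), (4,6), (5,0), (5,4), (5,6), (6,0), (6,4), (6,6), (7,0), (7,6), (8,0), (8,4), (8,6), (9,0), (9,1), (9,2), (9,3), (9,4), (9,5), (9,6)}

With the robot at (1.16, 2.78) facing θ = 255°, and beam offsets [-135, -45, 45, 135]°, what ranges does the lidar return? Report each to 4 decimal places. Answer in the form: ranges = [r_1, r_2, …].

ranges = [0.3200, 0.1848, 2.0554, 4.4341]

beam 1: φ=-135°, α=120°
  dir = (cos 120°, sin 120°) = (-0.5000, 0.8660); from cell (1,2)
  next x-line at t=0.3200, next y-line at t=0.2540; Δt_x=2.0000, Δt_y=1.1547
    y: enter (1,3) at t=0.2540
    x: enter (0,3) at t=0.3200 ← occupied
  → r_1 = 0.3200
beam 2: φ=-45°, α=210°
  dir = (cos 210°, sin 210°) = (-0.8660, -0.5000); from cell (1,2)
  next x-line at t=0.1848, next y-line at t=1.5600; Δt_x=1.1547, Δt_y=2.0000
    x: enter (0,2) at t=0.1848 ← occupied
  → r_2 = 0.1848
beam 3: φ=45°, α=300°
  dir = (cos 300°, sin 300°) = (0.5000, -0.8660); from cell (1,2)
  next x-line at t=1.6800, next y-line at t=0.9007; Δt_x=2.0000, Δt_y=1.1547
    y: enter (1,1) at t=0.9007
    x: enter (2,1) at t=1.6800
    y: enter (2,0) at t=2.0554 ← occupied
  → r_3 = 2.0554
beam 4: φ=135°, α=30°
  dir = (cos 30°, sin 30°) = (0.8660, 0.5000); from cell (1,2)
  next x-line at t=0.9699, next y-line at t=0.4400; Δt_x=1.1547, Δt_y=2.0000
    y: enter (1,3) at t=0.4400
    x: enter (2,3) at t=0.9699
    x: enter (3,3) at t=2.1246
    y: enter (3,4) at t=2.4400
    x: enter (4,4) at t=3.2793
    x: enter (5,4) at t=4.4341 ← occupied
  → r_4 = 4.4341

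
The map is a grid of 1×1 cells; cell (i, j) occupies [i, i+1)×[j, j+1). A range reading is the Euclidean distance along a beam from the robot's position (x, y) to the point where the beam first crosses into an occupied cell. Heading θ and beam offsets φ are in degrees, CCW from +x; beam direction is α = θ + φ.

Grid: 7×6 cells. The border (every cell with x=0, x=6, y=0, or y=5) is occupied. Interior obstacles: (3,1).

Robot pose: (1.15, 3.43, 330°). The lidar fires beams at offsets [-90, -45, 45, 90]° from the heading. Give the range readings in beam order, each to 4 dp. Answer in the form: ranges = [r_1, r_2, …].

ranges = [0.3000, 2.5157, 5.0211, 1.8129]

beam 1: φ=-90°, α=240°
  cosα=-0.5000 sinα=-0.8660 | (1,3) | tMaxX 0.3000 tMaxY 0.4965 | tΔX 2.0000 tΔY 1.1547
    t=0.3000 [x] (0,3) — stop
  → r_1 = 0.3000
beam 2: φ=-45°, α=285°
  cosα=0.2588 sinα=-0.9659 | (1,3) | tMaxX 3.2841 tMaxY 0.4452 | tΔX 3.8637 tΔY 1.0353
    t=0.4452 [y] (1,2)
    t=1.4804 [y] (1,1)
    t=2.5157 [y] (1,0) — stop
  → r_2 = 2.5157
beam 3: φ=45°, α=15°
  cosα=0.9659 sinα=0.2588 | (1,3) | tMaxX 0.8800 tMaxY 2.2023 | tΔX 1.0353 tΔY 3.8637
    t=0.8800 [x] (2,3)
    t=1.9153 [x] (3,3)
    t=2.2023 [y] (3,4)
    t=2.9505 [x] (4,4)
    t=3.9858 [x] (5,4)
    t=5.0211 [x] (6,4) — stop
  → r_3 = 5.0211
beam 4: φ=90°, α=60°
  cosα=0.5000 sinα=0.8660 | (1,3) | tMaxX 1.7000 tMaxY 0.6582 | tΔX 2.0000 tΔY 1.1547
    t=0.6582 [y] (1,4)
    t=1.7000 [x] (2,4)
    t=1.8129 [y] (2,5) — stop
  → r_4 = 1.8129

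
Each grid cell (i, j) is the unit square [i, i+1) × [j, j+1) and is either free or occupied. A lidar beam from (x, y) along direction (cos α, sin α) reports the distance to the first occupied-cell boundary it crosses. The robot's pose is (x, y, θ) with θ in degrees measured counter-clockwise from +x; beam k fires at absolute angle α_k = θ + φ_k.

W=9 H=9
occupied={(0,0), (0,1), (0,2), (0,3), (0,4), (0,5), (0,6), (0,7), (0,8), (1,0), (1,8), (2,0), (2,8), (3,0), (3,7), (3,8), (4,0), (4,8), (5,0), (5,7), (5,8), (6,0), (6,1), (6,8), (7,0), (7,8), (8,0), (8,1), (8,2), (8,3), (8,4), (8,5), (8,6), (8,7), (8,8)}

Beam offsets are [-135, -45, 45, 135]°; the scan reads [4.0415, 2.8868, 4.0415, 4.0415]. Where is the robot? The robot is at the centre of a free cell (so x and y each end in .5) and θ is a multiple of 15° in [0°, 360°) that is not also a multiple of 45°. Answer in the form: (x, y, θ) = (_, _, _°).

(x, y, θ) = (4.5, 4.5, 105°)

Enumerate (i+0.5, j+0.5, θ) over the 46 free cells and 16 admissible headings. For each, cast all 4 beams and compare to the given ranges.
  (5.5, 2.5, 30°): beam 1 = 1.5529 ≠ 4.0415 ✗
  (5.5, 4.5, 285°): beam 1 = 5.1962 ≠ 4.0415 ✗
  (6.5, 3.5, 15°): beam 1 = 2.8868 ≠ 4.0415 ✗
  (2.5, 4.5, 255°): beam 1 = 3.0000 ≠ 4.0415 ✗
  (2.5, 4.5, 30°): beam 1 = 3.6235 ≠ 4.0415 ✗
  …
  (4.5, 4.5, 105°): r_1=4.0415, r_2=2.8868, r_3=4.0415, r_4=4.0415 — all match ✓
No second candidate reproduces the full scan.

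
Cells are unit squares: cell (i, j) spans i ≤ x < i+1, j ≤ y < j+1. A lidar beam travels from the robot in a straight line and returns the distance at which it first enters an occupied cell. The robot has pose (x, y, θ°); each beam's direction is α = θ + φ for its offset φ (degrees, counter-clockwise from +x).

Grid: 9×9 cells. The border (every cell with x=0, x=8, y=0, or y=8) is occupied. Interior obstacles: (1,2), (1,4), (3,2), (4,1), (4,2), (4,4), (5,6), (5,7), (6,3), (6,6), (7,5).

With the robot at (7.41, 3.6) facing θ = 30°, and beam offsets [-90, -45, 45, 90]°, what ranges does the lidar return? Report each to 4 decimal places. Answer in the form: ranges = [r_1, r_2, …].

ranges = [1.1800, 0.6108, 1.4494, 2.7713]

beam 1: φ=-90°, α=300°
  direction (0.5000, -0.8660); cell (7,3); t to first gridline: x 1.1800, y 0.6928 (then +2.0000 / +1.1547)
    (7,2) via y @ 0.6928
    (8,2) via x @ 1.1800  # hit
  → r_1 = 1.1800
beam 2: φ=-45°, α=345°
  direction (0.9659, -0.2588); cell (7,3); t to first gridline: x 0.6108, y 2.3182 (then +1.0353 / +3.8637)
    (8,3) via x @ 0.6108  # hit
  → r_2 = 0.6108
beam 3: φ=45°, α=75°
  direction (0.2588, 0.9659); cell (7,3); t to first gridline: x 2.2796, y 0.4141 (then +3.8637 / +1.0353)
    (7,4) via y @ 0.4141
    (7,5) via y @ 1.4494  # hit
  → r_3 = 1.4494
beam 4: φ=90°, α=120°
  direction (-0.5000, 0.8660); cell (7,3); t to first gridline: x 0.8200, y 0.4619 (then +2.0000 / +1.1547)
    (7,4) via y @ 0.4619
    (6,4) via x @ 0.8200
    (6,5) via y @ 1.6166
    (6,6) via y @ 2.7713  # hit
  → r_4 = 2.7713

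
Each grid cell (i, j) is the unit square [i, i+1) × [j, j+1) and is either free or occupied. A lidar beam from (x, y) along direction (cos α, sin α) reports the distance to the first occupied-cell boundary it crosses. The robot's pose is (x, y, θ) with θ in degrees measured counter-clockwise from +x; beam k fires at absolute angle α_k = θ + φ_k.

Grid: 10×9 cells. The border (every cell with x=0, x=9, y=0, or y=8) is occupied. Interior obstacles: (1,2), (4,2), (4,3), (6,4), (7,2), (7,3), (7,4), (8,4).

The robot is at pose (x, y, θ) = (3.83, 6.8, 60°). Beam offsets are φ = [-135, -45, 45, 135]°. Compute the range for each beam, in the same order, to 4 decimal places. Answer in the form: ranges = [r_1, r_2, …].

ranges = [2.8988, 4.6364, 1.2423, 2.9298]

beam 1: φ=-135°, α=285°
  dir = (cos 285°, sin 285°) = (0.2588, -0.9659); from cell (3,6)
  next x-line at t=0.6568, next y-line at t=0.8282; Δt_x=3.8637, Δt_y=1.0353
    x: enter (4,6) at t=0.6568
    y: enter (4,5) at t=0.8282
    y: enter (4,4) at t=1.8635
    y: enter (4,3) at t=2.8988 ← occupied
  → r_1 = 2.8988
beam 2: φ=-45°, α=15°
  dir = (cos 15°, sin 15°) = (0.9659, 0.2588); from cell (3,6)
  next x-line at t=0.1760, next y-line at t=0.7727; Δt_x=1.0353, Δt_y=3.8637
    x: enter (4,6) at t=0.1760
    y: enter (4,7) at t=0.7727
    x: enter (5,7) at t=1.2113
    x: enter (6,7) at t=2.2465
    x: enter (7,7) at t=3.2818
    x: enter (8,7) at t=4.3171
    y: enter (8,8) at t=4.6364 ← occupied
  → r_2 = 4.6364
beam 3: φ=45°, α=105°
  dir = (cos 105°, sin 105°) = (-0.2588, 0.9659); from cell (3,6)
  next x-line at t=3.2069, next y-line at t=0.2071; Δt_x=3.8637, Δt_y=1.0353
    y: enter (3,7) at t=0.2071
    y: enter (3,8) at t=1.2423 ← occupied
  → r_3 = 1.2423
beam 4: φ=135°, α=195°
  dir = (cos 195°, sin 195°) = (-0.9659, -0.2588); from cell (3,6)
  next x-line at t=0.8593, next y-line at t=3.0910; Δt_x=1.0353, Δt_y=3.8637
    x: enter (2,6) at t=0.8593
    x: enter (1,6) at t=1.8946
    x: enter (0,6) at t=2.9298 ← occupied
  → r_4 = 2.9298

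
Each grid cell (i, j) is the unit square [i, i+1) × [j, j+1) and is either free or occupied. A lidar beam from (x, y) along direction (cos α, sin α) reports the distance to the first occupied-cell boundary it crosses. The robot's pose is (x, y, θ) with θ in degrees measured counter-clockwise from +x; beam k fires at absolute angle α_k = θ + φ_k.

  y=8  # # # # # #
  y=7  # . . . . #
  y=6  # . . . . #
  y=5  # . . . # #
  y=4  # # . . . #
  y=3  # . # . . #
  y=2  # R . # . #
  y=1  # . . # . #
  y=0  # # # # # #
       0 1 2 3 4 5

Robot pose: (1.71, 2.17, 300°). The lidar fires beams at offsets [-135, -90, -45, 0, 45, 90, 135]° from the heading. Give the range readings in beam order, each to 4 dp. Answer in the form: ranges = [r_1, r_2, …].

beam 1: φ=-135°, α=165°
  dir = (cos 165°, sin 165°) = (-0.9659, 0.2588); from cell (1,2)
  next x-line at t=0.7350, next y-line at t=3.2069; Δt_x=1.0353, Δt_y=3.8637
    x: enter (0,2) at t=0.7350 ← occupied
  → r_1 = 0.7350
beam 2: φ=-90°, α=210°
  dir = (cos 210°, sin 210°) = (-0.8660, -0.5000); from cell (1,2)
  next x-line at t=0.8198, next y-line at t=0.3400; Δt_x=1.1547, Δt_y=2.0000
    y: enter (1,1) at t=0.3400
    x: enter (0,1) at t=0.8198 ← occupied
  → r_2 = 0.8198
beam 3: φ=-45°, α=255°
  dir = (cos 255°, sin 255°) = (-0.2588, -0.9659); from cell (1,2)
  next x-line at t=2.7432, next y-line at t=0.1760; Δt_x=3.8637, Δt_y=1.0353
    y: enter (1,1) at t=0.1760
    y: enter (1,0) at t=1.2113 ← occupied
  → r_3 = 1.2113
beam 4: φ=0°, α=300°
  dir = (cos 300°, sin 300°) = (0.5000, -0.8660); from cell (1,2)
  next x-line at t=0.5800, next y-line at t=0.1963; Δt_x=2.0000, Δt_y=1.1547
    y: enter (1,1) at t=0.1963
    x: enter (2,1) at t=0.5800
    y: enter (2,0) at t=1.3510 ← occupied
  → r_4 = 1.3510
beam 5: φ=45°, α=345°
  dir = (cos 345°, sin 345°) = (0.9659, -0.2588); from cell (1,2)
  next x-line at t=0.3002, next y-line at t=0.6568; Δt_x=1.0353, Δt_y=3.8637
    x: enter (2,2) at t=0.3002
    y: enter (2,1) at t=0.6568
    x: enter (3,1) at t=1.3355 ← occupied
  → r_5 = 1.3355
beam 6: φ=90°, α=30°
  dir = (cos 30°, sin 30°) = (0.8660, 0.5000); from cell (1,2)
  next x-line at t=0.3349, next y-line at t=1.6600; Δt_x=1.1547, Δt_y=2.0000
    x: enter (2,2) at t=0.3349
    x: enter (3,2) at t=1.4896 ← occupied
  → r_6 = 1.4896
beam 7: φ=135°, α=75°
  dir = (cos 75°, sin 75°) = (0.2588, 0.9659); from cell (1,2)
  next x-line at t=1.1205, next y-line at t=0.8593; Δt_x=3.8637, Δt_y=1.0353
    y: enter (1,3) at t=0.8593
    x: enter (2,3) at t=1.1205 ← occupied
  → r_7 = 1.1205

ranges = [0.7350, 0.8198, 1.2113, 1.3510, 1.3355, 1.4896, 1.1205]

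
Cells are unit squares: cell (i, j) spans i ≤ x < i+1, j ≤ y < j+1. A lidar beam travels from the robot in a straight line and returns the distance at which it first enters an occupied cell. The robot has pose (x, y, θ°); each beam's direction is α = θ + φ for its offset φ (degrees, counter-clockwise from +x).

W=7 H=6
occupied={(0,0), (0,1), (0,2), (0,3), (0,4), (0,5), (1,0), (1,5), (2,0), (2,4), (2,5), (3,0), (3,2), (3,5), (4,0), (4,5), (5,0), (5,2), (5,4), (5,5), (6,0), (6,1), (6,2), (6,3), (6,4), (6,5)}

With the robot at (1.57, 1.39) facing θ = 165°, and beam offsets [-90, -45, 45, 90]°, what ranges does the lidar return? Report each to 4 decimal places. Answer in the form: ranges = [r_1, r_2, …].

beam 1: φ=-90°, α=75°
  cosα=0.2588 sinα=0.9659 | (1,1) | tMaxX 1.6614 tMaxY 0.6315 | tΔX 3.8637 tΔY 1.0353
    t=0.6315 [y] (1,2)
    t=1.6614 [x] (2,2)
    t=1.6668 [y] (2,3)
    t=2.7021 [y] (2,4) — stop
  → r_1 = 2.7021
beam 2: φ=-45°, α=120°
  cosα=-0.5000 sinα=0.8660 | (1,1) | tMaxX 1.1400 tMaxY 0.7044 | tΔX 2.0000 tΔY 1.1547
    t=0.7044 [y] (1,2)
    t=1.1400 [x] (0,2) — stop
  → r_2 = 1.1400
beam 3: φ=45°, α=210°
  cosα=-0.8660 sinα=-0.5000 | (1,1) | tMaxX 0.6582 tMaxY 0.7800 | tΔX 1.1547 tΔY 2.0000
    t=0.6582 [x] (0,1) — stop
  → r_3 = 0.6582
beam 4: φ=90°, α=255°
  cosα=-0.2588 sinα=-0.9659 | (1,1) | tMaxX 2.2023 tMaxY 0.4038 | tΔX 3.8637 tΔY 1.0353
    t=0.4038 [y] (1,0) — stop
  → r_4 = 0.4038

ranges = [2.7021, 1.1400, 0.6582, 0.4038]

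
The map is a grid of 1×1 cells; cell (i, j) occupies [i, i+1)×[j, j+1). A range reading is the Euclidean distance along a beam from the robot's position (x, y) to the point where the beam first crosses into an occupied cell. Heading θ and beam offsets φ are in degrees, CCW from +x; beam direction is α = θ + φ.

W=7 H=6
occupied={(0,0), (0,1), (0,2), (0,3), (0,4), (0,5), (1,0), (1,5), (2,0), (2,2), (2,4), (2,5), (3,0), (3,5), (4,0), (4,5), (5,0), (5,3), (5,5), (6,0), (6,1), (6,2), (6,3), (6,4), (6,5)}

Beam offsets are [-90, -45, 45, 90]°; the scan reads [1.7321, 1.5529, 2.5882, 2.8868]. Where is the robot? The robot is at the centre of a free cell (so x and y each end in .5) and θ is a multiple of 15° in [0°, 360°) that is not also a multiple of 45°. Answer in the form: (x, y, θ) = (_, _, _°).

Candidates: 17 free-cell centres × 16 headings = 272 poses. Raycast each; keep the one whose scan matches to 4 dp.
  (4.5, 2.5, 105°): beam 1 = 1.5529 ≠ 1.7321 ✗
  (3.5, 4.5, 15°): beam 1 = 3.6235 ≠ 1.7321 ✗
  (5.5, 4.5, 150°): beam 1 = 0.5774 ≠ 1.7321 ✗
  …
  (4.5, 2.5, 30°): r_1=1.7321, r_2=1.5529, r_3=2.5882, r_4=2.8868 — all match ✓
No second candidate reproduces the full scan.

(x, y, θ) = (4.5, 2.5, 30°)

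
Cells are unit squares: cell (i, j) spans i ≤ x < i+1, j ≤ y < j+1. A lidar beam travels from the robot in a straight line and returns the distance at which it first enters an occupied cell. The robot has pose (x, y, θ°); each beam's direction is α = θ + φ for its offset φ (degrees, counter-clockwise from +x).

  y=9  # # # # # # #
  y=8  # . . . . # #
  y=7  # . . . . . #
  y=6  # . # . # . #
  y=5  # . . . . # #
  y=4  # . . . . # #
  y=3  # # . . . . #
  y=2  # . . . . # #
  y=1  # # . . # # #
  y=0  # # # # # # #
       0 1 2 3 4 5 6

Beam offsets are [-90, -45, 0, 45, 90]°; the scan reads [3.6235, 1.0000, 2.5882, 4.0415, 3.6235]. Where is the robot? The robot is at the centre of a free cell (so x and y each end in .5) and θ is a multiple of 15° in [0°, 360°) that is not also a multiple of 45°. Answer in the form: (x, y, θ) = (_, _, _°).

(x, y, θ) = (3.5, 5.5, 195°)

The pose lattice has 30·16 = 480 candidates. Test each by forward raycasting.
  (3.5, 1.5, 75°): beam 1 = 0.5176 ≠ 3.6235 ✗
  (4.5, 4.5, 210°): beam 1 = 5.1962 ≠ 3.6235 ✗
  (2.5, 3.5, 255°): beam 1 = 0.5176 ≠ 3.6235 ✗
  …
  (3.5, 5.5, 195°): r_1=3.6235, r_2=1.0000, r_3=2.5882, r_4=4.0415, r_5=3.6235 — all match ✓
Only this pose fits every beam.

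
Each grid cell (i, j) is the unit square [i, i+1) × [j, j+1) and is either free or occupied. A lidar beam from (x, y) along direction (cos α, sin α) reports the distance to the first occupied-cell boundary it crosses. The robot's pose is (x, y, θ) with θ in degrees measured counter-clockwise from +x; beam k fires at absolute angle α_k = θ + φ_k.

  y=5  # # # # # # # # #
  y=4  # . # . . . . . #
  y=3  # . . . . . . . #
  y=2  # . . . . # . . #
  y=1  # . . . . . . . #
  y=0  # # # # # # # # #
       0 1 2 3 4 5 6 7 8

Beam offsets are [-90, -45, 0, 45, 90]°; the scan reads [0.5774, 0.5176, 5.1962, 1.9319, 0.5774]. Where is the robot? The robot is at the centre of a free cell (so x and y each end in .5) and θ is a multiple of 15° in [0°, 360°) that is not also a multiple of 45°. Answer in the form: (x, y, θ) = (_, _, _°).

Candidates: 26 free-cell centres × 16 headings = 416 poses. Raycast each; keep the one whose scan matches to 4 dp.
  (7.5, 3.5, 240°): beam 1 = 3.0000 ≠ 0.5774 ✗
  (3.5, 4.5, 345°): beam 1 = 3.6235 ≠ 0.5774 ✗
  (7.5, 1.5, 210°): beam 1 = 4.0415 ≠ 0.5774 ✗
  (7.5, 3.5, 285°): beam 1 = 1.9319 ≠ 0.5774 ✗
  (2.5, 3.5, 30°): beam 1 = 2.8868 ≠ 0.5774 ✗
  …
  (5.5, 1.5, 150°): r_1=0.5774, r_2=0.5176, r_3=5.1962, r_4=1.9319, r_5=0.5774 — all match ✓
Unique over the lattice → pose = (5.5, 1.5, 150°).

(x, y, θ) = (5.5, 1.5, 150°)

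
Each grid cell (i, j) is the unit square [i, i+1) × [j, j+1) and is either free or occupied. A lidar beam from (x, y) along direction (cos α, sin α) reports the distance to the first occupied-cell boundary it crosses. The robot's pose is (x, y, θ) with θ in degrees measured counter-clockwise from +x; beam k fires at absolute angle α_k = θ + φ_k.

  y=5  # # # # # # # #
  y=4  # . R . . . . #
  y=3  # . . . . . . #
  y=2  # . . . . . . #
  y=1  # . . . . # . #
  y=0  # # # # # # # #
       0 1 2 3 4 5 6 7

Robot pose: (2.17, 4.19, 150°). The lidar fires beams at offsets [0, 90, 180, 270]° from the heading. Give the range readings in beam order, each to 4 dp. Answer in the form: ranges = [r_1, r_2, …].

beam 1: φ=0°, α=150°
  direction (-0.8660, 0.5000); cell (2,4); t to first gridline: x 0.1963, y 1.6200 (then +1.1547 / +2.0000)
    (1,4) via x @ 0.1963
    (0,4) via x @ 1.3510  # hit
  → r_1 = 1.3510
beam 2: φ=90°, α=240°
  direction (-0.5000, -0.8660); cell (2,4); t to first gridline: x 0.3400, y 0.2194 (then +2.0000 / +1.1547)
    (2,3) via y @ 0.2194
    (1,3) via x @ 0.3400
    (1,2) via y @ 1.3741
    (0,2) via x @ 2.3400  # hit
  → r_2 = 2.3400
beam 3: φ=180°, α=330°
  direction (0.8660, -0.5000); cell (2,4); t to first gridline: x 0.9584, y 0.3800 (then +1.1547 / +2.0000)
    (2,3) via y @ 0.3800
    (3,3) via x @ 0.9584
    (4,3) via x @ 2.1131
    (4,2) via y @ 2.3800
    (5,2) via x @ 3.2678
    (5,1) via y @ 4.3800  # hit
  → r_3 = 4.3800
beam 4: φ=270°, α=60°
  direction (0.5000, 0.8660); cell (2,4); t to first gridline: x 1.6600, y 0.9353 (then +2.0000 / +1.1547)
    (2,5) via y @ 0.9353  # hit
  → r_4 = 0.9353

ranges = [1.3510, 2.3400, 4.3800, 0.9353]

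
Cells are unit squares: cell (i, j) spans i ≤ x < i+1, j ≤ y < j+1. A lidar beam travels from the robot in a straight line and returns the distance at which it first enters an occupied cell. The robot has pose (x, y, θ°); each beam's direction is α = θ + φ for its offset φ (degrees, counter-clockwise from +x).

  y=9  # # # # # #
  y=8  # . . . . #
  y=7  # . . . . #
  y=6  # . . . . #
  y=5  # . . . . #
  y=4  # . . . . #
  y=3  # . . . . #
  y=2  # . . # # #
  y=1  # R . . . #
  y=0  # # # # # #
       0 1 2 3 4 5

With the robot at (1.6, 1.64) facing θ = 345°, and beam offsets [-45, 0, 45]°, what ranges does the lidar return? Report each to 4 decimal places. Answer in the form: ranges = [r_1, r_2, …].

beam 1: φ=-45°, α=300°
  direction (0.5000, -0.8660); cell (1,1); t to first gridline: x 0.8000, y 0.7390 (then +2.0000 / +1.1547)
    (1,0) via y @ 0.7390  # hit
  → r_1 = 0.7390
beam 2: φ=0°, α=345°
  direction (0.9659, -0.2588); cell (1,1); t to first gridline: x 0.4141, y 2.4728 (then +1.0353 / +3.8637)
    (2,1) via x @ 0.4141
    (3,1) via x @ 1.4494
    (3,0) via y @ 2.4728  # hit
  → r_2 = 2.4728
beam 3: φ=45°, α=30°
  direction (0.8660, 0.5000); cell (1,1); t to first gridline: x 0.4619, y 0.7200 (then +1.1547 / +2.0000)
    (2,1) via x @ 0.4619
    (2,2) via y @ 0.7200
    (3,2) via x @ 1.6166  # hit
  → r_3 = 1.6166

ranges = [0.7390, 2.4728, 1.6166]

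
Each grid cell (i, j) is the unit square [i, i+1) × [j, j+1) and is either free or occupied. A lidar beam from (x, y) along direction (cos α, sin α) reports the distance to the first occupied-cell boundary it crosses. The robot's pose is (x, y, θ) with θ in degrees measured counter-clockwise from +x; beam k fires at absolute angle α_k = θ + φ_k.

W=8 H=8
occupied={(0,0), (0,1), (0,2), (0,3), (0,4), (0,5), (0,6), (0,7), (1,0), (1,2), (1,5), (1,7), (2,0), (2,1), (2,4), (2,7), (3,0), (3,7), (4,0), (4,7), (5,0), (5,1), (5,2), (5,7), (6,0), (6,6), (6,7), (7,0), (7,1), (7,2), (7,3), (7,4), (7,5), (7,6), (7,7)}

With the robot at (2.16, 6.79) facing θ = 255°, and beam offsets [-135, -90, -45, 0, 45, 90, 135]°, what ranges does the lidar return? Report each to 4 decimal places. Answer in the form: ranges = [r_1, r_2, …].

ranges = [0.2425, 0.8114, 1.3395, 0.8179, 5.6800, 5.0107, 0.4200]

beam 1: φ=-135°, α=120°
  cosα=-0.5000 sinα=0.8660 | (2,6) | tMaxX 0.3200 tMaxY 0.2425 | tΔX 2.0000 tΔY 1.1547
    t=0.2425 [y] (2,7) — stop
  → r_1 = 0.2425
beam 2: φ=-90°, α=165°
  cosα=-0.9659 sinα=0.2588 | (2,6) | tMaxX 0.1656 tMaxY 0.8114 | tΔX 1.0353 tΔY 3.8637
    t=0.1656 [x] (1,6)
    t=0.8114 [y] (1,7) — stop
  → r_2 = 0.8114
beam 3: φ=-45°, α=210°
  cosα=-0.8660 sinα=-0.5000 | (2,6) | tMaxX 0.1848 tMaxY 1.5800 | tΔX 1.1547 tΔY 2.0000
    t=0.1848 [x] (1,6)
    t=1.3395 [x] (0,6) — stop
  → r_3 = 1.3395
beam 4: φ=0°, α=255°
  cosα=-0.2588 sinα=-0.9659 | (2,6) | tMaxX 0.6182 tMaxY 0.8179 | tΔX 3.8637 tΔY 1.0353
    t=0.6182 [x] (1,6)
    t=0.8179 [y] (1,5) — stop
  → r_4 = 0.8179
beam 5: φ=45°, α=300°
  cosα=0.5000 sinα=-0.8660 | (2,6) | tMaxX 1.6800 tMaxY 0.9122 | tΔX 2.0000 tΔY 1.1547
    t=0.9122 [y] (2,5)
    t=1.6800 [x] (3,5)
    t=2.0669 [y] (3,4)
    t=3.2216 [y] (3,3)
    t=3.6800 [x] (4,3)
    t=4.3763 [y] (4,2)
    t=5.5310 [y] (4,1)
    t=5.6800 [x] (5,1) — stop
  → r_5 = 5.6800
beam 6: φ=90°, α=345°
  cosα=0.9659 sinα=-0.2588 | (2,6) | tMaxX 0.8696 tMaxY 3.0523 | tΔX 1.0353 tΔY 3.8637
    t=0.8696 [x] (3,6)
    t=1.9049 [x] (4,6)
    t=2.9402 [x] (5,6)
    t=3.0523 [y] (5,5)
    t=3.9755 [x] (6,5)
    t=5.0107 [x] (7,5) — stop
  → r_6 = 5.0107
beam 7: φ=135°, α=30°
  cosα=0.8660 sinα=0.5000 | (2,6) | tMaxX 0.9699 tMaxY 0.4200 | tΔX 1.1547 tΔY 2.0000
    t=0.4200 [y] (2,7) — stop
  → r_7 = 0.4200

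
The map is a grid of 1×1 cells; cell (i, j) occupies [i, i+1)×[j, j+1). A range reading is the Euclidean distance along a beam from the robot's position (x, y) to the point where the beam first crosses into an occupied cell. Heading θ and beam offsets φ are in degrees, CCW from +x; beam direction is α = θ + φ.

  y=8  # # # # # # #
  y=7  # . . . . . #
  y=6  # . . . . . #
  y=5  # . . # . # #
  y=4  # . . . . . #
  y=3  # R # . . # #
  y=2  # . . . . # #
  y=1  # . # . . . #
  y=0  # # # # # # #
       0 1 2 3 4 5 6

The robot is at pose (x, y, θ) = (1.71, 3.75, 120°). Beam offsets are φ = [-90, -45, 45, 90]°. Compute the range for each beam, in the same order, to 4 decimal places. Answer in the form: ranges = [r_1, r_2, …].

beam 1: φ=-90°, α=30°
  dir = (cos 30°, sin 30°) = (0.8660, 0.5000); from cell (1,3)
  next x-line at t=0.3349, next y-line at t=0.5000; Δt_x=1.1547, Δt_y=2.0000
    x: enter (2,3) at t=0.3349 ← occupied
  → r_1 = 0.3349
beam 2: φ=-45°, α=75°
  dir = (cos 75°, sin 75°) = (0.2588, 0.9659); from cell (1,3)
  next x-line at t=1.1205, next y-line at t=0.2588; Δt_x=3.8637, Δt_y=1.0353
    y: enter (1,4) at t=0.2588
    x: enter (2,4) at t=1.1205
    y: enter (2,5) at t=1.2941
    y: enter (2,6) at t=2.3294
    y: enter (2,7) at t=3.3646
    y: enter (2,8) at t=4.3999 ← occupied
  → r_2 = 4.3999
beam 3: φ=45°, α=165°
  dir = (cos 165°, sin 165°) = (-0.9659, 0.2588); from cell (1,3)
  next x-line at t=0.7350, next y-line at t=0.9659; Δt_x=1.0353, Δt_y=3.8637
    x: enter (0,3) at t=0.7350 ← occupied
  → r_3 = 0.7350
beam 4: φ=90°, α=210°
  dir = (cos 210°, sin 210°) = (-0.8660, -0.5000); from cell (1,3)
  next x-line at t=0.8198, next y-line at t=1.5000; Δt_x=1.1547, Δt_y=2.0000
    x: enter (0,3) at t=0.8198 ← occupied
  → r_4 = 0.8198

ranges = [0.3349, 4.3999, 0.7350, 0.8198]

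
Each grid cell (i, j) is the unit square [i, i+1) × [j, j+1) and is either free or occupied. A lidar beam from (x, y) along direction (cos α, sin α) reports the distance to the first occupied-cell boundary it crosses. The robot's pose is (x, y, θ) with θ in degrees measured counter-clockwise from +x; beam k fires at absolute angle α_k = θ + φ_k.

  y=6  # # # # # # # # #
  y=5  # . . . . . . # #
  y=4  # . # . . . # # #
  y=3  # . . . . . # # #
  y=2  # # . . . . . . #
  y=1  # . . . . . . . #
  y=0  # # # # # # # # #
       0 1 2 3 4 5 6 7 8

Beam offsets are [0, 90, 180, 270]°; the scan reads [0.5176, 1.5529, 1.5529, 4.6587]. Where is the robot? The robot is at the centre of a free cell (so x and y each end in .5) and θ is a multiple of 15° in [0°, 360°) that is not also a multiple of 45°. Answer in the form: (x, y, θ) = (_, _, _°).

(x, y, θ) = (6.5, 1.5, 255°)

The pose lattice has 28·16 = 448 candidates. Test each by forward raycasting.
  (4.5, 2.5, 210°): beam 1 = 3.0000 ≠ 0.5176 ✗
  (1.5, 5.5, 150°): beam 1 = 0.5774 ≠ 0.5176 ✗
  (1.5, 3.5, 75°): beam 1 = 2.5882 ≠ 0.5176 ✗
  (6.5, 1.5, 210°): beam 1 = 1.0000 ≠ 0.5176 ✗
  (2.5, 1.5, 75°): beam 1 = 4.6587 ≠ 0.5176 ✗
  …
  (6.5, 1.5, 255°): r_1=0.5176, r_2=1.5529, r_3=1.5529, r_4=4.6587 — all match ✓
No second candidate reproduces the full scan.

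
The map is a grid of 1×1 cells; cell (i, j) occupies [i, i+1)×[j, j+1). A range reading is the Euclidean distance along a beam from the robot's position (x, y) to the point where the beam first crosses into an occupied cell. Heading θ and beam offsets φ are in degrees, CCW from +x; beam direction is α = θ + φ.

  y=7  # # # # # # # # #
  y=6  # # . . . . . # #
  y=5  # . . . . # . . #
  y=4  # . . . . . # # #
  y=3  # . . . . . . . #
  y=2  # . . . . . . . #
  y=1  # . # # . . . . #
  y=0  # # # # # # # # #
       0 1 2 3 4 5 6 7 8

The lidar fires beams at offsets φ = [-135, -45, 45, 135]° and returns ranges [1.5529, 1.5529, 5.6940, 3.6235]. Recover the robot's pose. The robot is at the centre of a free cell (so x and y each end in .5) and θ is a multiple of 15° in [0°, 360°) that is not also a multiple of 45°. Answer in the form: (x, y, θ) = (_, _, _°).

(x, y, θ) = (2.5, 3.5, 300°)

Candidates: 35 free-cell centres × 16 headings = 560 poses. Raycast each; keep the one whose scan matches to 4 dp.
  (4.5, 2.5, 75°): beam 1 = 1.7321 ≠ 1.5529 ✗
  (3.5, 6.5, 330°): beam 2 = 5.6940 ≠ 1.5529 ✗
  (5.5, 1.5, 60°): beam 1 = 0.5176 ≠ 1.5529 ✗
  (5.5, 2.5, 30°): beam 2 = 2.5882 ≠ 1.5529 ✗
  …
  (2.5, 3.5, 300°): r_1=1.5529, r_2=1.5529, r_3=5.6940, r_4=3.6235 — all match ✓
Unique over the lattice → pose = (2.5, 3.5, 300°).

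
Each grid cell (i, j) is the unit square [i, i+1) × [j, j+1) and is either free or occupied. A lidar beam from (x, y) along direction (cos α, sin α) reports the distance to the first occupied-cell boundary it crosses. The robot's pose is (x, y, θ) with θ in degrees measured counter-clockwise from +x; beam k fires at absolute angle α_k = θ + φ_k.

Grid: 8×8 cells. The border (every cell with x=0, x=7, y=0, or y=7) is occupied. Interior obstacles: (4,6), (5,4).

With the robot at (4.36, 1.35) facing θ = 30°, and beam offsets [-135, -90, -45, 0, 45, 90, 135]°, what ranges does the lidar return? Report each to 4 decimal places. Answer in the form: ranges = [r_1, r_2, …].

ranges = [0.3623, 0.4041, 1.3523, 3.0484, 2.7435, 6.5241, 3.4785]

beam 1: φ=-135°, α=255°
  direction (-0.2588, -0.9659); cell (4,1); t to first gridline: x 1.3909, y 0.3623 (then +3.8637 / +1.0353)
    (4,0) via y @ 0.3623  # hit
  → r_1 = 0.3623
beam 2: φ=-90°, α=300°
  direction (0.5000, -0.8660); cell (4,1); t to first gridline: x 1.2800, y 0.4041 (then +2.0000 / +1.1547)
    (4,0) via y @ 0.4041  # hit
  → r_2 = 0.4041
beam 3: φ=-45°, α=345°
  direction (0.9659, -0.2588); cell (4,1); t to first gridline: x 0.6626, y 1.3523 (then +1.0353 / +3.8637)
    (5,1) via x @ 0.6626
    (5,0) via y @ 1.3523  # hit
  → r_3 = 1.3523
beam 4: φ=0°, α=30°
  direction (0.8660, 0.5000); cell (4,1); t to first gridline: x 0.7390, y 1.3000 (then +1.1547 / +2.0000)
    (5,1) via x @ 0.7390
    (5,2) via y @ 1.3000
    (6,2) via x @ 1.8937
    (7,2) via x @ 3.0484  # hit
  → r_4 = 3.0484
beam 5: φ=45°, α=75°
  direction (0.2588, 0.9659); cell (4,1); t to first gridline: x 2.4728, y 0.6729 (then +3.8637 / +1.0353)
    (4,2) via y @ 0.6729
    (4,3) via y @ 1.7082
    (5,3) via x @ 2.4728
    (5,4) via y @ 2.7435  # hit
  → r_5 = 2.7435
beam 6: φ=90°, α=120°
  direction (-0.5000, 0.8660); cell (4,1); t to first gridline: x 0.7200, y 0.7506 (then +2.0000 / +1.1547)
    (3,1) via x @ 0.7200
    (3,2) via y @ 0.7506
    (3,3) via y @ 1.9053
    (2,3) via x @ 2.7200
    (2,4) via y @ 3.0600
    (2,5) via y @ 4.2147
    (1,5) via x @ 4.7200
    (1,6) via y @ 5.3694
    (1,7) via y @ 6.5241  # hit
  → r_6 = 6.5241
beam 7: φ=135°, α=165°
  direction (-0.9659, 0.2588); cell (4,1); t to first gridline: x 0.3727, y 2.5114 (then +1.0353 / +3.8637)
    (3,1) via x @ 0.3727
    (2,1) via x @ 1.4080
    (1,1) via x @ 2.4433
    (1,2) via y @ 2.5114
    (0,2) via x @ 3.4785  # hit
  → r_7 = 3.4785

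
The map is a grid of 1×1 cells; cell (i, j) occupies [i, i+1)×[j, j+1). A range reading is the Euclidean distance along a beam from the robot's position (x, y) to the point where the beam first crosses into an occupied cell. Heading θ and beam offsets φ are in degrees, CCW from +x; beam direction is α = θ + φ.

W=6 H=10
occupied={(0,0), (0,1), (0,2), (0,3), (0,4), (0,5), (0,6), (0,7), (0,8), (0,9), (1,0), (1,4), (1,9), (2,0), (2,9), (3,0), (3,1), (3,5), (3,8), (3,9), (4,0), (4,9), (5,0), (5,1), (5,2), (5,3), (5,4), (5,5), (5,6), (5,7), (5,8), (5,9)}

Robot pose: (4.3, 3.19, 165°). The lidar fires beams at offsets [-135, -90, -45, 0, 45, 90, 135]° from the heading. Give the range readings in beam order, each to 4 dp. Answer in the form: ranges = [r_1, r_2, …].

beam 1: φ=-135°, α=30°
  dir = (cos 30°, sin 30°) = (0.8660, 0.5000); from cell (4,3)
  next x-line at t=0.8083, next y-line at t=1.6200; Δt_x=1.1547, Δt_y=2.0000
    x: enter (5,3) at t=0.8083 ← occupied
  → r_1 = 0.8083
beam 2: φ=-90°, α=75°
  dir = (cos 75°, sin 75°) = (0.2588, 0.9659); from cell (4,3)
  next x-line at t=2.7046, next y-line at t=0.8386; Δt_x=3.8637, Δt_y=1.0353
    y: enter (4,4) at t=0.8386
    y: enter (4,5) at t=1.8738
    x: enter (5,5) at t=2.7046 ← occupied
  → r_2 = 2.7046
beam 3: φ=-45°, α=120°
  dir = (cos 120°, sin 120°) = (-0.5000, 0.8660); from cell (4,3)
  next x-line at t=0.6000, next y-line at t=0.9353; Δt_x=2.0000, Δt_y=1.1547
    x: enter (3,3) at t=0.6000
    y: enter (3,4) at t=0.9353
    y: enter (3,5) at t=2.0900 ← occupied
  → r_3 = 2.0900
beam 4: φ=0°, α=165°
  dir = (cos 165°, sin 165°) = (-0.9659, 0.2588); from cell (4,3)
  next x-line at t=0.3106, next y-line at t=3.1296; Δt_x=1.0353, Δt_y=3.8637
    x: enter (3,3) at t=0.3106
    x: enter (2,3) at t=1.3459
    x: enter (1,3) at t=2.3811
    y: enter (1,4) at t=3.1296 ← occupied
  → r_4 = 3.1296
beam 5: φ=45°, α=210°
  dir = (cos 210°, sin 210°) = (-0.8660, -0.5000); from cell (4,3)
  next x-line at t=0.3464, next y-line at t=0.3800; Δt_x=1.1547, Δt_y=2.0000
    x: enter (3,3) at t=0.3464
    y: enter (3,2) at t=0.3800
    x: enter (2,2) at t=1.5011
    y: enter (2,1) at t=2.3800
    x: enter (1,1) at t=2.6558
    x: enter (0,1) at t=3.8105 ← occupied
  → r_5 = 3.8105
beam 6: φ=90°, α=255°
  dir = (cos 255°, sin 255°) = (-0.2588, -0.9659); from cell (4,3)
  next x-line at t=1.1591, next y-line at t=0.1967; Δt_x=3.8637, Δt_y=1.0353
    y: enter (4,2) at t=0.1967
    x: enter (3,2) at t=1.1591
    y: enter (3,1) at t=1.2320 ← occupied
  → r_6 = 1.2320
beam 7: φ=135°, α=300°
  dir = (cos 300°, sin 300°) = (0.5000, -0.8660); from cell (4,3)
  next x-line at t=1.4000, next y-line at t=0.2194; Δt_x=2.0000, Δt_y=1.1547
    y: enter (4,2) at t=0.2194
    y: enter (4,1) at t=1.3741
    x: enter (5,1) at t=1.4000 ← occupied
  → r_7 = 1.4000

ranges = [0.8083, 2.7046, 2.0900, 3.1296, 3.8105, 1.2320, 1.4000]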